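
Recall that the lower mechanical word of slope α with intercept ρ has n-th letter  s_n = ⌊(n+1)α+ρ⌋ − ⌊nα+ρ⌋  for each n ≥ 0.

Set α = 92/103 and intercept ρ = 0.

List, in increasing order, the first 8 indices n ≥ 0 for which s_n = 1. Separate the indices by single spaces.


1 2 3 4 5 6 7 8

n=0: ⌊92/103⌋−⌊0/103⌋ = 0−0 = 0
n=1: ⌊184/103⌋−⌊92/103⌋ = 1−0 = 1  ← one
n=2: ⌊276/103⌋−⌊184/103⌋ = 2−1 = 1  ← one
n=3: ⌊368/103⌋−⌊276/103⌋ = 3−2 = 1  ← one
n=4: ⌊460/103⌋−⌊368/103⌋ = 4−3 = 1  ← one
n=5: ⌊552/103⌋−⌊460/103⌋ = 5−4 = 1  ← one
n=6: ⌊644/103⌋−⌊552/103⌋ = 6−5 = 1  ← one
n=7: ⌊736/103⌋−⌊644/103⌋ = 7−6 = 1  ← one
n=8: ⌊828/103⌋−⌊736/103⌋ = 8−7 = 1  ← one
positions of the first 8 ones: 1 2 3 4 5 6 7 8


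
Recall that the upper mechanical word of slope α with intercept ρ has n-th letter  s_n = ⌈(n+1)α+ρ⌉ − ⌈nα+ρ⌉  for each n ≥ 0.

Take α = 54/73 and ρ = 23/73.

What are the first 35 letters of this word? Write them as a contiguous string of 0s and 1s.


n=0: ⌈(1·54+23)/73⌉ − ⌈(0·54+23)/73⌉ = ⌈77/73⌉ − ⌈23/73⌉ = 2 − 1 = 1
n=1: ⌈(2·54+23)/73⌉ − ⌈(1·54+23)/73⌉ = ⌈131/73⌉ − ⌈77/73⌉ = 2 − 2 = 0
n=2: ⌈(3·54+23)/73⌉ − ⌈(2·54+23)/73⌉ = ⌈185/73⌉ − ⌈131/73⌉ = 3 − 2 = 1
n=3: ⌈(4·54+23)/73⌉ − ⌈(3·54+23)/73⌉ = ⌈239/73⌉ − ⌈185/73⌉ = 4 − 3 = 1
n=4: ⌈(5·54+23)/73⌉ − ⌈(4·54+23)/73⌉ = ⌈293/73⌉ − ⌈239/73⌉ = 5 − 4 = 1
n=5: ⌈(6·54+23)/73⌉ − ⌈(5·54+23)/73⌉ = ⌈347/73⌉ − ⌈293/73⌉ = 5 − 5 = 0
n=6: ⌈(7·54+23)/73⌉ − ⌈(6·54+23)/73⌉ = ⌈401/73⌉ − ⌈347/73⌉ = 6 − 5 = 1
n=7: ⌈(8·54+23)/73⌉ − ⌈(7·54+23)/73⌉ = ⌈455/73⌉ − ⌈401/73⌉ = 7 − 6 = 1
n=8: ⌈(9·54+23)/73⌉ − ⌈(8·54+23)/73⌉ = ⌈509/73⌉ − ⌈455/73⌉ = 7 − 7 = 0
n=9: ⌈(10·54+23)/73⌉ − ⌈(9·54+23)/73⌉ = ⌈563/73⌉ − ⌈509/73⌉ = 8 − 7 = 1
n=10: ⌈(11·54+23)/73⌉ − ⌈(10·54+23)/73⌉ = ⌈617/73⌉ − ⌈563/73⌉ = 9 − 8 = 1
n=11: ⌈(12·54+23)/73⌉ − ⌈(11·54+23)/73⌉ = ⌈671/73⌉ − ⌈617/73⌉ = 10 − 9 = 1
n=12: ⌈(13·54+23)/73⌉ − ⌈(12·54+23)/73⌉ = ⌈725/73⌉ − ⌈671/73⌉ = 10 − 10 = 0
n=13: ⌈(14·54+23)/73⌉ − ⌈(13·54+23)/73⌉ = ⌈779/73⌉ − ⌈725/73⌉ = 11 − 10 = 1
n=14: ⌈(15·54+23)/73⌉ − ⌈(14·54+23)/73⌉ = ⌈833/73⌉ − ⌈779/73⌉ = 12 − 11 = 1
n=15: ⌈(16·54+23)/73⌉ − ⌈(15·54+23)/73⌉ = ⌈887/73⌉ − ⌈833/73⌉ = 13 − 12 = 1
n=16: ⌈(17·54+23)/73⌉ − ⌈(16·54+23)/73⌉ = ⌈941/73⌉ − ⌈887/73⌉ = 13 − 13 = 0
n=17: ⌈(18·54+23)/73⌉ − ⌈(17·54+23)/73⌉ = ⌈995/73⌉ − ⌈941/73⌉ = 14 − 13 = 1
n=18: ⌈(19·54+23)/73⌉ − ⌈(18·54+23)/73⌉ = ⌈1049/73⌉ − ⌈995/73⌉ = 15 − 14 = 1
n=19: ⌈(20·54+23)/73⌉ − ⌈(19·54+23)/73⌉ = ⌈1103/73⌉ − ⌈1049/73⌉ = 16 − 15 = 1
n=20: ⌈(21·54+23)/73⌉ − ⌈(20·54+23)/73⌉ = ⌈1157/73⌉ − ⌈1103/73⌉ = 16 − 16 = 0
n=21: ⌈(22·54+23)/73⌉ − ⌈(21·54+23)/73⌉ = ⌈1211/73⌉ − ⌈1157/73⌉ = 17 − 16 = 1
n=22: ⌈(23·54+23)/73⌉ − ⌈(22·54+23)/73⌉ = ⌈1265/73⌉ − ⌈1211/73⌉ = 18 − 17 = 1
n=23: ⌈(24·54+23)/73⌉ − ⌈(23·54+23)/73⌉ = ⌈1319/73⌉ − ⌈1265/73⌉ = 19 − 18 = 1
n=24: ⌈(25·54+23)/73⌉ − ⌈(24·54+23)/73⌉ = ⌈1373/73⌉ − ⌈1319/73⌉ = 19 − 19 = 0
n=25: ⌈(26·54+23)/73⌉ − ⌈(25·54+23)/73⌉ = ⌈1427/73⌉ − ⌈1373/73⌉ = 20 − 19 = 1
n=26: ⌈(27·54+23)/73⌉ − ⌈(26·54+23)/73⌉ = ⌈1481/73⌉ − ⌈1427/73⌉ = 21 − 20 = 1
n=27: ⌈(28·54+23)/73⌉ − ⌈(27·54+23)/73⌉ = ⌈1535/73⌉ − ⌈1481/73⌉ = 22 − 21 = 1
n=28: ⌈(29·54+23)/73⌉ − ⌈(28·54+23)/73⌉ = ⌈1589/73⌉ − ⌈1535/73⌉ = 22 − 22 = 0
n=29: ⌈(30·54+23)/73⌉ − ⌈(29·54+23)/73⌉ = ⌈1643/73⌉ − ⌈1589/73⌉ = 23 − 22 = 1
n=30: ⌈(31·54+23)/73⌉ − ⌈(30·54+23)/73⌉ = ⌈1697/73⌉ − ⌈1643/73⌉ = 24 − 23 = 1
n=31: ⌈(32·54+23)/73⌉ − ⌈(31·54+23)/73⌉ = ⌈1751/73⌉ − ⌈1697/73⌉ = 24 − 24 = 0
n=32: ⌈(33·54+23)/73⌉ − ⌈(32·54+23)/73⌉ = ⌈1805/73⌉ − ⌈1751/73⌉ = 25 − 24 = 1
n=33: ⌈(34·54+23)/73⌉ − ⌈(33·54+23)/73⌉ = ⌈1859/73⌉ − ⌈1805/73⌉ = 26 − 25 = 1
n=34: ⌈(35·54+23)/73⌉ − ⌈(34·54+23)/73⌉ = ⌈1913/73⌉ − ⌈1859/73⌉ = 27 − 26 = 1

10111011011101110111011101110110111


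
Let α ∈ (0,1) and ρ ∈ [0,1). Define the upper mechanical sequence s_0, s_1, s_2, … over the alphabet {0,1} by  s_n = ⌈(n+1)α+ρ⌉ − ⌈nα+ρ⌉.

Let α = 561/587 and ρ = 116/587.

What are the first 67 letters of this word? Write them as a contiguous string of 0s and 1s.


1111011111111111111111111110111111111111111111111011111111111111111

n=0: ⌈(1·561+116)/587⌉ − ⌈(0·561+116)/587⌉ = ⌈677/587⌉ − ⌈116/587⌉ = 2 − 1 = 1
n=1: ⌈(2·561+116)/587⌉ − ⌈(1·561+116)/587⌉ = ⌈1238/587⌉ − ⌈677/587⌉ = 3 − 2 = 1
n=2: ⌈(3·561+116)/587⌉ − ⌈(2·561+116)/587⌉ = ⌈1799/587⌉ − ⌈1238/587⌉ = 4 − 3 = 1
n=3: ⌈(4·561+116)/587⌉ − ⌈(3·561+116)/587⌉ = ⌈2360/587⌉ − ⌈1799/587⌉ = 5 − 4 = 1
n=4: ⌈(5·561+116)/587⌉ − ⌈(4·561+116)/587⌉ = ⌈2921/587⌉ − ⌈2360/587⌉ = 5 − 5 = 0
n=5: ⌈(6·561+116)/587⌉ − ⌈(5·561+116)/587⌉ = ⌈3482/587⌉ − ⌈2921/587⌉ = 6 − 5 = 1
n=6: ⌈(7·561+116)/587⌉ − ⌈(6·561+116)/587⌉ = ⌈4043/587⌉ − ⌈3482/587⌉ = 7 − 6 = 1
n=7: ⌈(8·561+116)/587⌉ − ⌈(7·561+116)/587⌉ = ⌈4604/587⌉ − ⌈4043/587⌉ = 8 − 7 = 1
n=8: ⌈(9·561+116)/587⌉ − ⌈(8·561+116)/587⌉ = ⌈5165/587⌉ − ⌈4604/587⌉ = 9 − 8 = 1
n=9: ⌈(10·561+116)/587⌉ − ⌈(9·561+116)/587⌉ = ⌈5726/587⌉ − ⌈5165/587⌉ = 10 − 9 = 1
n=10: ⌈(11·561+116)/587⌉ − ⌈(10·561+116)/587⌉ = ⌈6287/587⌉ − ⌈5726/587⌉ = 11 − 10 = 1
n=11: ⌈(12·561+116)/587⌉ − ⌈(11·561+116)/587⌉ = ⌈6848/587⌉ − ⌈6287/587⌉ = 12 − 11 = 1
n=12: ⌈(13·561+116)/587⌉ − ⌈(12·561+116)/587⌉ = ⌈7409/587⌉ − ⌈6848/587⌉ = 13 − 12 = 1
n=13: ⌈(14·561+116)/587⌉ − ⌈(13·561+116)/587⌉ = ⌈7970/587⌉ − ⌈7409/587⌉ = 14 − 13 = 1
n=14: ⌈(15·561+116)/587⌉ − ⌈(14·561+116)/587⌉ = ⌈8531/587⌉ − ⌈7970/587⌉ = 15 − 14 = 1
n=15: ⌈(16·561+116)/587⌉ − ⌈(15·561+116)/587⌉ = ⌈9092/587⌉ − ⌈8531/587⌉ = 16 − 15 = 1
n=16: ⌈(17·561+116)/587⌉ − ⌈(16·561+116)/587⌉ = ⌈9653/587⌉ − ⌈9092/587⌉ = 17 − 16 = 1
n=17: ⌈(18·561+116)/587⌉ − ⌈(17·561+116)/587⌉ = ⌈10214/587⌉ − ⌈9653/587⌉ = 18 − 17 = 1
n=18: ⌈(19·561+116)/587⌉ − ⌈(18·561+116)/587⌉ = ⌈10775/587⌉ − ⌈10214/587⌉ = 19 − 18 = 1
n=19: ⌈(20·561+116)/587⌉ − ⌈(19·561+116)/587⌉ = ⌈11336/587⌉ − ⌈10775/587⌉ = 20 − 19 = 1
n=20: ⌈(21·561+116)/587⌉ − ⌈(20·561+116)/587⌉ = ⌈11897/587⌉ − ⌈11336/587⌉ = 21 − 20 = 1
n=21: ⌈(22·561+116)/587⌉ − ⌈(21·561+116)/587⌉ = ⌈12458/587⌉ − ⌈11897/587⌉ = 22 − 21 = 1
n=22: ⌈(23·561+116)/587⌉ − ⌈(22·561+116)/587⌉ = ⌈13019/587⌉ − ⌈12458/587⌉ = 23 − 22 = 1
n=23: ⌈(24·561+116)/587⌉ − ⌈(23·561+116)/587⌉ = ⌈13580/587⌉ − ⌈13019/587⌉ = 24 − 23 = 1
n=24: ⌈(25·561+116)/587⌉ − ⌈(24·561+116)/587⌉ = ⌈14141/587⌉ − ⌈13580/587⌉ = 25 − 24 = 1
n=25: ⌈(26·561+116)/587⌉ − ⌈(25·561+116)/587⌉ = ⌈14702/587⌉ − ⌈14141/587⌉ = 26 − 25 = 1
n=26: ⌈(27·561+116)/587⌉ − ⌈(26·561+116)/587⌉ = ⌈15263/587⌉ − ⌈14702/587⌉ = 27 − 26 = 1
n=27: ⌈(28·561+116)/587⌉ − ⌈(27·561+116)/587⌉ = ⌈15824/587⌉ − ⌈15263/587⌉ = 27 − 27 = 0
n=28: ⌈(29·561+116)/587⌉ − ⌈(28·561+116)/587⌉ = ⌈16385/587⌉ − ⌈15824/587⌉ = 28 − 27 = 1
n=29: ⌈(30·561+116)/587⌉ − ⌈(29·561+116)/587⌉ = ⌈16946/587⌉ − ⌈16385/587⌉ = 29 − 28 = 1
n=30: ⌈(31·561+116)/587⌉ − ⌈(30·561+116)/587⌉ = ⌈17507/587⌉ − ⌈16946/587⌉ = 30 − 29 = 1
n=31: ⌈(32·561+116)/587⌉ − ⌈(31·561+116)/587⌉ = ⌈18068/587⌉ − ⌈17507/587⌉ = 31 − 30 = 1
n=32: ⌈(33·561+116)/587⌉ − ⌈(32·561+116)/587⌉ = ⌈18629/587⌉ − ⌈18068/587⌉ = 32 − 31 = 1
n=33: ⌈(34·561+116)/587⌉ − ⌈(33·561+116)/587⌉ = ⌈19190/587⌉ − ⌈18629/587⌉ = 33 − 32 = 1
n=34: ⌈(35·561+116)/587⌉ − ⌈(34·561+116)/587⌉ = ⌈19751/587⌉ − ⌈19190/587⌉ = 34 − 33 = 1
n=35: ⌈(36·561+116)/587⌉ − ⌈(35·561+116)/587⌉ = ⌈20312/587⌉ − ⌈19751/587⌉ = 35 − 34 = 1
n=36: ⌈(37·561+116)/587⌉ − ⌈(36·561+116)/587⌉ = ⌈20873/587⌉ − ⌈20312/587⌉ = 36 − 35 = 1
n=37: ⌈(38·561+116)/587⌉ − ⌈(37·561+116)/587⌉ = ⌈21434/587⌉ − ⌈20873/587⌉ = 37 − 36 = 1
n=38: ⌈(39·561+116)/587⌉ − ⌈(38·561+116)/587⌉ = ⌈21995/587⌉ − ⌈21434/587⌉ = 38 − 37 = 1
n=39: ⌈(40·561+116)/587⌉ − ⌈(39·561+116)/587⌉ = ⌈22556/587⌉ − ⌈21995/587⌉ = 39 − 38 = 1
n=40: ⌈(41·561+116)/587⌉ − ⌈(40·561+116)/587⌉ = ⌈23117/587⌉ − ⌈22556/587⌉ = 40 − 39 = 1
n=41: ⌈(42·561+116)/587⌉ − ⌈(41·561+116)/587⌉ = ⌈23678/587⌉ − ⌈23117/587⌉ = 41 − 40 = 1
n=42: ⌈(43·561+116)/587⌉ − ⌈(42·561+116)/587⌉ = ⌈24239/587⌉ − ⌈23678/587⌉ = 42 − 41 = 1
n=43: ⌈(44·561+116)/587⌉ − ⌈(43·561+116)/587⌉ = ⌈24800/587⌉ − ⌈24239/587⌉ = 43 − 42 = 1
n=44: ⌈(45·561+116)/587⌉ − ⌈(44·561+116)/587⌉ = ⌈25361/587⌉ − ⌈24800/587⌉ = 44 − 43 = 1
n=45: ⌈(46·561+116)/587⌉ − ⌈(45·561+116)/587⌉ = ⌈25922/587⌉ − ⌈25361/587⌉ = 45 − 44 = 1
n=46: ⌈(47·561+116)/587⌉ − ⌈(46·561+116)/587⌉ = ⌈26483/587⌉ − ⌈25922/587⌉ = 46 − 45 = 1
n=47: ⌈(48·561+116)/587⌉ − ⌈(47·561+116)/587⌉ = ⌈27044/587⌉ − ⌈26483/587⌉ = 47 − 46 = 1
n=48: ⌈(49·561+116)/587⌉ − ⌈(48·561+116)/587⌉ = ⌈27605/587⌉ − ⌈27044/587⌉ = 48 − 47 = 1
n=49: ⌈(50·561+116)/587⌉ − ⌈(49·561+116)/587⌉ = ⌈28166/587⌉ − ⌈27605/587⌉ = 48 − 48 = 0
n=50: ⌈(51·561+116)/587⌉ − ⌈(50·561+116)/587⌉ = ⌈28727/587⌉ − ⌈28166/587⌉ = 49 − 48 = 1
n=51: ⌈(52·561+116)/587⌉ − ⌈(51·561+116)/587⌉ = ⌈29288/587⌉ − ⌈28727/587⌉ = 50 − 49 = 1
n=52: ⌈(53·561+116)/587⌉ − ⌈(52·561+116)/587⌉ = ⌈29849/587⌉ − ⌈29288/587⌉ = 51 − 50 = 1
n=53: ⌈(54·561+116)/587⌉ − ⌈(53·561+116)/587⌉ = ⌈30410/587⌉ − ⌈29849/587⌉ = 52 − 51 = 1
n=54: ⌈(55·561+116)/587⌉ − ⌈(54·561+116)/587⌉ = ⌈30971/587⌉ − ⌈30410/587⌉ = 53 − 52 = 1
n=55: ⌈(56·561+116)/587⌉ − ⌈(55·561+116)/587⌉ = ⌈31532/587⌉ − ⌈30971/587⌉ = 54 − 53 = 1
n=56: ⌈(57·561+116)/587⌉ − ⌈(56·561+116)/587⌉ = ⌈32093/587⌉ − ⌈31532/587⌉ = 55 − 54 = 1
n=57: ⌈(58·561+116)/587⌉ − ⌈(57·561+116)/587⌉ = ⌈32654/587⌉ − ⌈32093/587⌉ = 56 − 55 = 1
n=58: ⌈(59·561+116)/587⌉ − ⌈(58·561+116)/587⌉ = ⌈33215/587⌉ − ⌈32654/587⌉ = 57 − 56 = 1
n=59: ⌈(60·561+116)/587⌉ − ⌈(59·561+116)/587⌉ = ⌈33776/587⌉ − ⌈33215/587⌉ = 58 − 57 = 1
n=60: ⌈(61·561+116)/587⌉ − ⌈(60·561+116)/587⌉ = ⌈34337/587⌉ − ⌈33776/587⌉ = 59 − 58 = 1
n=61: ⌈(62·561+116)/587⌉ − ⌈(61·561+116)/587⌉ = ⌈34898/587⌉ − ⌈34337/587⌉ = 60 − 59 = 1
n=62: ⌈(63·561+116)/587⌉ − ⌈(62·561+116)/587⌉ = ⌈35459/587⌉ − ⌈34898/587⌉ = 61 − 60 = 1
n=63: ⌈(64·561+116)/587⌉ − ⌈(63·561+116)/587⌉ = ⌈36020/587⌉ − ⌈35459/587⌉ = 62 − 61 = 1
n=64: ⌈(65·561+116)/587⌉ − ⌈(64·561+116)/587⌉ = ⌈36581/587⌉ − ⌈36020/587⌉ = 63 − 62 = 1
n=65: ⌈(66·561+116)/587⌉ − ⌈(65·561+116)/587⌉ = ⌈37142/587⌉ − ⌈36581/587⌉ = 64 − 63 = 1
n=66: ⌈(67·561+116)/587⌉ − ⌈(66·561+116)/587⌉ = ⌈37703/587⌉ − ⌈37142/587⌉ = 65 − 64 = 1


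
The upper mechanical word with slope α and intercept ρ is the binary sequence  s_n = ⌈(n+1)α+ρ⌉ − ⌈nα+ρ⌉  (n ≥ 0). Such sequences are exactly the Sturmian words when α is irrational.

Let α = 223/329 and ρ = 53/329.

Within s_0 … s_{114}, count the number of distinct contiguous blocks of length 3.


4

t_n = ⌈(n·223+53)/329⌉ for n = 0 … 115:
  n=0…9: ⌈53/329⌉=1 ⌈276/329⌉=1 ⌈499/329⌉=2 ⌈722/329⌉=3 ⌈945/329⌉=3 ⌈1168/329⌉=4 ⌈1391/329⌉=5 ⌈1614/329⌉=5 ⌈1837/329⌉=6 ⌈2060/329⌉=7
  n=10…19: ⌈2283/329⌉=7 ⌈2506/329⌉=8 ⌈2729/329⌉=9 ⌈2952/329⌉=9 ⌈3175/329⌉=10 ⌈3398/329⌉=11 ⌈3621/329⌉=12 ⌈3844/329⌉=12 ⌈4067/329⌉=13 ⌈4290/329⌉=14
  n=20…29: ⌈4513/329⌉=14 ⌈4736/329⌉=15 ⌈4959/329⌉=16 ⌈5182/329⌉=16 ⌈5405/329⌉=17 ⌈5628/329⌉=18 ⌈5851/329⌉=18 ⌈6074/329⌉=19 ⌈6297/329⌉=20 ⌈6520/329⌉=20
  n=30…39: ⌈6743/329⌉=21 ⌈6966/329⌉=22 ⌈7189/329⌉=22 ⌈7412/329⌉=23 ⌈7635/329⌉=24 ⌈7858/329⌉=24 ⌈8081/329⌉=25 ⌈8304/329⌉=26 ⌈8527/329⌉=26 ⌈8750/329⌉=27
  n=40…49: ⌈8973/329⌉=28 ⌈9196/329⌉=28 ⌈9419/329⌉=29 ⌈9642/329⌉=30 ⌈9865/329⌉=30 ⌈10088/329⌉=31 ⌈10311/329⌉=32 ⌈10534/329⌉=33 ⌈10757/329⌉=33 ⌈10980/329⌉=34
  n=50…59: ⌈11203/329⌉=35 ⌈11426/329⌉=35 ⌈11649/329⌉=36 ⌈11872/329⌉=37 ⌈12095/329⌉=37 ⌈12318/329⌉=38 ⌈12541/329⌉=39 ⌈12764/329⌉=39 ⌈12987/329⌉=40 ⌈13210/329⌉=41
  n=60…69: ⌈13433/329⌉=41 ⌈13656/329⌉=42 ⌈13879/329⌉=43 ⌈14102/329⌉=43 ⌈14325/329⌉=44 ⌈14548/329⌉=45 ⌈14771/329⌉=45 ⌈14994/329⌉=46 ⌈15217/329⌉=47 ⌈15440/329⌉=47
  n=70…79: ⌈15663/329⌉=48 ⌈15886/329⌉=49 ⌈16109/329⌉=49 ⌈16332/329⌉=50 ⌈16555/329⌉=51 ⌈16778/329⌉=51 ⌈17001/329⌉=52 ⌈17224/329⌉=53 ⌈17447/329⌉=54 ⌈17670/329⌉=54
  n=80…89: ⌈17893/329⌉=55 ⌈18116/329⌉=56 ⌈18339/329⌉=56 ⌈18562/329⌉=57 ⌈18785/329⌉=58 ⌈19008/329⌉=58 ⌈19231/329⌉=59 ⌈19454/329⌉=60 ⌈19677/329⌉=60 ⌈19900/329⌉=61
  n=90…99: ⌈20123/329⌉=62 ⌈20346/329⌉=62 ⌈20569/329⌉=63 ⌈20792/329⌉=64 ⌈21015/329⌉=64 ⌈21238/329⌉=65 ⌈21461/329⌉=66 ⌈21684/329⌉=66 ⌈21907/329⌉=67 ⌈22130/329⌉=68
  n=100…109: ⌈22353/329⌉=68 ⌈22576/329⌉=69 ⌈22799/329⌉=70 ⌈23022/329⌉=70 ⌈23245/329⌉=71 ⌈23468/329⌉=72 ⌈23691/329⌉=73 ⌈23914/329⌉=73 ⌈24137/329⌉=74 ⌈24360/329⌉=75
  n=110…115: ⌈24583/329⌉=75 ⌈24806/329⌉=76 ⌈25029/329⌉=77 ⌈25252/329⌉=77 ⌈25475/329⌉=78 ⌈25698/329⌉=79
s_n = t_(n+1) − t_n for n = 0 … 114 gives
prefix = 0110110110110111011011011011011011011011011011101101101101101101101101101101110110110110110110110110110111011011011
slide a length-3 window over [0..2] … [112..114] (113 windows); first occurrence of each distinct factor:
  [  0..  2] 011
  [  1..  3] 110
  [  2..  4] 101
  [ 13.. 15] 111
  (the other 109 windows repeat one of these)
distinct factors: {011, 101, 110, 111}
count = 4  (Sturmian bound for length 3 is 4)


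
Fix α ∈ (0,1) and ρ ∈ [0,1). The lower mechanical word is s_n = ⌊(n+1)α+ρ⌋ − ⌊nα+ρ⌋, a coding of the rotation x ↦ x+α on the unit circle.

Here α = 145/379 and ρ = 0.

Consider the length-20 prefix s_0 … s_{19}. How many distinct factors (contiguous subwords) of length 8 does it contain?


t_n = ⌊(n·145)/379⌋ for n = 0 … 20:
  n=0…9: ⌊0/379⌋=0 ⌊145/379⌋=0 ⌊290/379⌋=0 ⌊435/379⌋=1 ⌊580/379⌋=1 ⌊725/379⌋=1 ⌊870/379⌋=2 ⌊1015/379⌋=2 ⌊1160/379⌋=3 ⌊1305/379⌋=3
  n=10…19: ⌊1450/379⌋=3 ⌊1595/379⌋=4 ⌊1740/379⌋=4 ⌊1885/379⌋=4 ⌊2030/379⌋=5 ⌊2175/379⌋=5 ⌊2320/379⌋=6 ⌊2465/379⌋=6 ⌊2610/379⌋=6 ⌊2755/379⌋=7
  n=20: ⌊2900/379⌋=7
s_n = t_(n+1) − t_n for n = 0 … 19 gives
prefix = 00100101001001010010
slide a length-8 window over [0..7] … [12..19] (13 windows); first occurrence of each distinct factor:
  [  0..  7] 00100101
  [  1..  8] 01001010
  [  2..  9] 10010100
  [  3.. 10] 00101001
  [  4.. 11] 01010010
  [  5.. 12] 10100100
  [  6.. 13] 01001001
  [  7.. 14] 10010010
  (the other 5 windows repeat one of these)
distinct factors: {00100101, 00101001, 01001001, 01001010, 01010010, 10010010, 10010100, 10100100}
count = 8  (Sturmian bound for length 8 is 9)

8


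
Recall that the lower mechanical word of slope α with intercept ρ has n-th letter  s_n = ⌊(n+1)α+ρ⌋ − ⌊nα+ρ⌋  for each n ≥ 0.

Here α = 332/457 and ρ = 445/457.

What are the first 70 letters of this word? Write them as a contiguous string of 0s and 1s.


1110111011011101110110111011101101110111011011101110110111011101101110

n=0: ⌊(1·332+445)/457⌋ − ⌊(0·332+445)/457⌋ = ⌊777/457⌋ − ⌊445/457⌋ = 1 − 0 = 1
n=1: ⌊(2·332+445)/457⌋ − ⌊(1·332+445)/457⌋ = ⌊1109/457⌋ − ⌊777/457⌋ = 2 − 1 = 1
n=2: ⌊(3·332+445)/457⌋ − ⌊(2·332+445)/457⌋ = ⌊1441/457⌋ − ⌊1109/457⌋ = 3 − 2 = 1
n=3: ⌊(4·332+445)/457⌋ − ⌊(3·332+445)/457⌋ = ⌊1773/457⌋ − ⌊1441/457⌋ = 3 − 3 = 0
n=4: ⌊(5·332+445)/457⌋ − ⌊(4·332+445)/457⌋ = ⌊2105/457⌋ − ⌊1773/457⌋ = 4 − 3 = 1
n=5: ⌊(6·332+445)/457⌋ − ⌊(5·332+445)/457⌋ = ⌊2437/457⌋ − ⌊2105/457⌋ = 5 − 4 = 1
n=6: ⌊(7·332+445)/457⌋ − ⌊(6·332+445)/457⌋ = ⌊2769/457⌋ − ⌊2437/457⌋ = 6 − 5 = 1
n=7: ⌊(8·332+445)/457⌋ − ⌊(7·332+445)/457⌋ = ⌊3101/457⌋ − ⌊2769/457⌋ = 6 − 6 = 0
n=8: ⌊(9·332+445)/457⌋ − ⌊(8·332+445)/457⌋ = ⌊3433/457⌋ − ⌊3101/457⌋ = 7 − 6 = 1
n=9: ⌊(10·332+445)/457⌋ − ⌊(9·332+445)/457⌋ = ⌊3765/457⌋ − ⌊3433/457⌋ = 8 − 7 = 1
n=10: ⌊(11·332+445)/457⌋ − ⌊(10·332+445)/457⌋ = ⌊4097/457⌋ − ⌊3765/457⌋ = 8 − 8 = 0
n=11: ⌊(12·332+445)/457⌋ − ⌊(11·332+445)/457⌋ = ⌊4429/457⌋ − ⌊4097/457⌋ = 9 − 8 = 1
n=12: ⌊(13·332+445)/457⌋ − ⌊(12·332+445)/457⌋ = ⌊4761/457⌋ − ⌊4429/457⌋ = 10 − 9 = 1
n=13: ⌊(14·332+445)/457⌋ − ⌊(13·332+445)/457⌋ = ⌊5093/457⌋ − ⌊4761/457⌋ = 11 − 10 = 1
n=14: ⌊(15·332+445)/457⌋ − ⌊(14·332+445)/457⌋ = ⌊5425/457⌋ − ⌊5093/457⌋ = 11 − 11 = 0
n=15: ⌊(16·332+445)/457⌋ − ⌊(15·332+445)/457⌋ = ⌊5757/457⌋ − ⌊5425/457⌋ = 12 − 11 = 1
n=16: ⌊(17·332+445)/457⌋ − ⌊(16·332+445)/457⌋ = ⌊6089/457⌋ − ⌊5757/457⌋ = 13 − 12 = 1
n=17: ⌊(18·332+445)/457⌋ − ⌊(17·332+445)/457⌋ = ⌊6421/457⌋ − ⌊6089/457⌋ = 14 − 13 = 1
n=18: ⌊(19·332+445)/457⌋ − ⌊(18·332+445)/457⌋ = ⌊6753/457⌋ − ⌊6421/457⌋ = 14 − 14 = 0
n=19: ⌊(20·332+445)/457⌋ − ⌊(19·332+445)/457⌋ = ⌊7085/457⌋ − ⌊6753/457⌋ = 15 − 14 = 1
n=20: ⌊(21·332+445)/457⌋ − ⌊(20·332+445)/457⌋ = ⌊7417/457⌋ − ⌊7085/457⌋ = 16 − 15 = 1
n=21: ⌊(22·332+445)/457⌋ − ⌊(21·332+445)/457⌋ = ⌊7749/457⌋ − ⌊7417/457⌋ = 16 − 16 = 0
n=22: ⌊(23·332+445)/457⌋ − ⌊(22·332+445)/457⌋ = ⌊8081/457⌋ − ⌊7749/457⌋ = 17 − 16 = 1
n=23: ⌊(24·332+445)/457⌋ − ⌊(23·332+445)/457⌋ = ⌊8413/457⌋ − ⌊8081/457⌋ = 18 − 17 = 1
n=24: ⌊(25·332+445)/457⌋ − ⌊(24·332+445)/457⌋ = ⌊8745/457⌋ − ⌊8413/457⌋ = 19 − 18 = 1
n=25: ⌊(26·332+445)/457⌋ − ⌊(25·332+445)/457⌋ = ⌊9077/457⌋ − ⌊8745/457⌋ = 19 − 19 = 0
n=26: ⌊(27·332+445)/457⌋ − ⌊(26·332+445)/457⌋ = ⌊9409/457⌋ − ⌊9077/457⌋ = 20 − 19 = 1
n=27: ⌊(28·332+445)/457⌋ − ⌊(27·332+445)/457⌋ = ⌊9741/457⌋ − ⌊9409/457⌋ = 21 − 20 = 1
n=28: ⌊(29·332+445)/457⌋ − ⌊(28·332+445)/457⌋ = ⌊10073/457⌋ − ⌊9741/457⌋ = 22 − 21 = 1
n=29: ⌊(30·332+445)/457⌋ − ⌊(29·332+445)/457⌋ = ⌊10405/457⌋ − ⌊10073/457⌋ = 22 − 22 = 0
n=30: ⌊(31·332+445)/457⌋ − ⌊(30·332+445)/457⌋ = ⌊10737/457⌋ − ⌊10405/457⌋ = 23 − 22 = 1
n=31: ⌊(32·332+445)/457⌋ − ⌊(31·332+445)/457⌋ = ⌊11069/457⌋ − ⌊10737/457⌋ = 24 − 23 = 1
n=32: ⌊(33·332+445)/457⌋ − ⌊(32·332+445)/457⌋ = ⌊11401/457⌋ − ⌊11069/457⌋ = 24 − 24 = 0
n=33: ⌊(34·332+445)/457⌋ − ⌊(33·332+445)/457⌋ = ⌊11733/457⌋ − ⌊11401/457⌋ = 25 − 24 = 1
n=34: ⌊(35·332+445)/457⌋ − ⌊(34·332+445)/457⌋ = ⌊12065/457⌋ − ⌊11733/457⌋ = 26 − 25 = 1
n=35: ⌊(36·332+445)/457⌋ − ⌊(35·332+445)/457⌋ = ⌊12397/457⌋ − ⌊12065/457⌋ = 27 − 26 = 1
n=36: ⌊(37·332+445)/457⌋ − ⌊(36·332+445)/457⌋ = ⌊12729/457⌋ − ⌊12397/457⌋ = 27 − 27 = 0
n=37: ⌊(38·332+445)/457⌋ − ⌊(37·332+445)/457⌋ = ⌊13061/457⌋ − ⌊12729/457⌋ = 28 − 27 = 1
n=38: ⌊(39·332+445)/457⌋ − ⌊(38·332+445)/457⌋ = ⌊13393/457⌋ − ⌊13061/457⌋ = 29 − 28 = 1
n=39: ⌊(40·332+445)/457⌋ − ⌊(39·332+445)/457⌋ = ⌊13725/457⌋ − ⌊13393/457⌋ = 30 − 29 = 1
n=40: ⌊(41·332+445)/457⌋ − ⌊(40·332+445)/457⌋ = ⌊14057/457⌋ − ⌊13725/457⌋ = 30 − 30 = 0
n=41: ⌊(42·332+445)/457⌋ − ⌊(41·332+445)/457⌋ = ⌊14389/457⌋ − ⌊14057/457⌋ = 31 − 30 = 1
n=42: ⌊(43·332+445)/457⌋ − ⌊(42·332+445)/457⌋ = ⌊14721/457⌋ − ⌊14389/457⌋ = 32 − 31 = 1
n=43: ⌊(44·332+445)/457⌋ − ⌊(43·332+445)/457⌋ = ⌊15053/457⌋ − ⌊14721/457⌋ = 32 − 32 = 0
n=44: ⌊(45·332+445)/457⌋ − ⌊(44·332+445)/457⌋ = ⌊15385/457⌋ − ⌊15053/457⌋ = 33 − 32 = 1
n=45: ⌊(46·332+445)/457⌋ − ⌊(45·332+445)/457⌋ = ⌊15717/457⌋ − ⌊15385/457⌋ = 34 − 33 = 1
n=46: ⌊(47·332+445)/457⌋ − ⌊(46·332+445)/457⌋ = ⌊16049/457⌋ − ⌊15717/457⌋ = 35 − 34 = 1
n=47: ⌊(48·332+445)/457⌋ − ⌊(47·332+445)/457⌋ = ⌊16381/457⌋ − ⌊16049/457⌋ = 35 − 35 = 0
n=48: ⌊(49·332+445)/457⌋ − ⌊(48·332+445)/457⌋ = ⌊16713/457⌋ − ⌊16381/457⌋ = 36 − 35 = 1
n=49: ⌊(50·332+445)/457⌋ − ⌊(49·332+445)/457⌋ = ⌊17045/457⌋ − ⌊16713/457⌋ = 37 − 36 = 1
n=50: ⌊(51·332+445)/457⌋ − ⌊(50·332+445)/457⌋ = ⌊17377/457⌋ − ⌊17045/457⌋ = 38 − 37 = 1
n=51: ⌊(52·332+445)/457⌋ − ⌊(51·332+445)/457⌋ = ⌊17709/457⌋ − ⌊17377/457⌋ = 38 − 38 = 0
n=52: ⌊(53·332+445)/457⌋ − ⌊(52·332+445)/457⌋ = ⌊18041/457⌋ − ⌊17709/457⌋ = 39 − 38 = 1
n=53: ⌊(54·332+445)/457⌋ − ⌊(53·332+445)/457⌋ = ⌊18373/457⌋ − ⌊18041/457⌋ = 40 − 39 = 1
n=54: ⌊(55·332+445)/457⌋ − ⌊(54·332+445)/457⌋ = ⌊18705/457⌋ − ⌊18373/457⌋ = 40 − 40 = 0
n=55: ⌊(56·332+445)/457⌋ − ⌊(55·332+445)/457⌋ = ⌊19037/457⌋ − ⌊18705/457⌋ = 41 − 40 = 1
n=56: ⌊(57·332+445)/457⌋ − ⌊(56·332+445)/457⌋ = ⌊19369/457⌋ − ⌊19037/457⌋ = 42 − 41 = 1
n=57: ⌊(58·332+445)/457⌋ − ⌊(57·332+445)/457⌋ = ⌊19701/457⌋ − ⌊19369/457⌋ = 43 − 42 = 1
n=58: ⌊(59·332+445)/457⌋ − ⌊(58·332+445)/457⌋ = ⌊20033/457⌋ − ⌊19701/457⌋ = 43 − 43 = 0
n=59: ⌊(60·332+445)/457⌋ − ⌊(59·332+445)/457⌋ = ⌊20365/457⌋ − ⌊20033/457⌋ = 44 − 43 = 1
n=60: ⌊(61·332+445)/457⌋ − ⌊(60·332+445)/457⌋ = ⌊20697/457⌋ − ⌊20365/457⌋ = 45 − 44 = 1
n=61: ⌊(62·332+445)/457⌋ − ⌊(61·332+445)/457⌋ = ⌊21029/457⌋ − ⌊20697/457⌋ = 46 − 45 = 1
n=62: ⌊(63·332+445)/457⌋ − ⌊(62·332+445)/457⌋ = ⌊21361/457⌋ − ⌊21029/457⌋ = 46 − 46 = 0
n=63: ⌊(64·332+445)/457⌋ − ⌊(63·332+445)/457⌋ = ⌊21693/457⌋ − ⌊21361/457⌋ = 47 − 46 = 1
n=64: ⌊(65·332+445)/457⌋ − ⌊(64·332+445)/457⌋ = ⌊22025/457⌋ − ⌊21693/457⌋ = 48 − 47 = 1
n=65: ⌊(66·332+445)/457⌋ − ⌊(65·332+445)/457⌋ = ⌊22357/457⌋ − ⌊22025/457⌋ = 48 − 48 = 0
n=66: ⌊(67·332+445)/457⌋ − ⌊(66·332+445)/457⌋ = ⌊22689/457⌋ − ⌊22357/457⌋ = 49 − 48 = 1
n=67: ⌊(68·332+445)/457⌋ − ⌊(67·332+445)/457⌋ = ⌊23021/457⌋ − ⌊22689/457⌋ = 50 − 49 = 1
n=68: ⌊(69·332+445)/457⌋ − ⌊(68·332+445)/457⌋ = ⌊23353/457⌋ − ⌊23021/457⌋ = 51 − 50 = 1
n=69: ⌊(70·332+445)/457⌋ − ⌊(69·332+445)/457⌋ = ⌊23685/457⌋ − ⌊23353/457⌋ = 51 − 51 = 0


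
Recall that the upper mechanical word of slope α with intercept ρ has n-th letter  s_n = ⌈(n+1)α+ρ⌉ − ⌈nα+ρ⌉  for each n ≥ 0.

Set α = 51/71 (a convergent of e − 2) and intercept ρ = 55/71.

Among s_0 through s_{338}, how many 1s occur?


244

#1s = Σ_{n=0}^{338} s_n = Σ_{n=0}^{338} (⌈(n+1)α+ρ⌉ − ⌈nα+ρ⌉)
the sum telescopes: every ⌈nα+ρ⌉ with 0 < n < 339 appears once with + and once with −, leaving ⌈339α+ρ⌉ − ⌈0·α+ρ⌉
339α + ρ = (339·51 + 55) / 71 = 17344/71
ρ = 55/71
⌈17344/71⌉ = 245,  ⌈55/71⌉ = 1
#1s = 245 − 1 = 244


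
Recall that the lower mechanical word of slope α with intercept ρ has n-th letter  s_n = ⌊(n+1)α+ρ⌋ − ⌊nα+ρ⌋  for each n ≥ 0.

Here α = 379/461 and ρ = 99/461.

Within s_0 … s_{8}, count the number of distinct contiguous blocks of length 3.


t_n = ⌊(n·379+99)/461⌋ for n = 0 … 9:
  n=0…9: ⌊99/461⌋=0 ⌊478/461⌋=1 ⌊857/461⌋=1 ⌊1236/461⌋=2 ⌊1615/461⌋=3 ⌊1994/461⌋=4 ⌊2373/461⌋=5 ⌊2752/461⌋=5 ⌊3131/461⌋=6 ⌊3510/461⌋=7
s_n = t_(n+1) − t_n for n = 0 … 8 gives
prefix = 101111011
slide a length-3 window over [0..2] … [6..8] (7 windows); first occurrence of each distinct factor:
  [  0..  2] 101
  [  1..  3] 011
  [  2..  4] 111
  [  4..  6] 110
  (the other 3 windows repeat one of these)
distinct factors: {011, 101, 110, 111}
count = 4  (Sturmian bound for length 3 is 4)

4


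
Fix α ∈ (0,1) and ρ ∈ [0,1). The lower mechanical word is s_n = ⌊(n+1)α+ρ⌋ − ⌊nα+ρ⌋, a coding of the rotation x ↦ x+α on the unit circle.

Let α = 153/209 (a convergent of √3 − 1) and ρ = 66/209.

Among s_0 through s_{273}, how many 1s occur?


#1s = Σ_{n=0}^{273} s_n = Σ_{n=0}^{273} (⌊(n+1)α+ρ⌋ − ⌊nα+ρ⌋)
the sum telescopes: every ⌊nα+ρ⌋ with 0 < n < 274 appears once with + and once with −, leaving ⌊274α+ρ⌋ − ⌊0·α+ρ⌋
274α + ρ = (274·153 + 66) / 209 = 41988/209
ρ = 66/209
⌊41988/209⌋ = 200,  ⌊66/209⌋ = 0
#1s = 200 − 0 = 200

200


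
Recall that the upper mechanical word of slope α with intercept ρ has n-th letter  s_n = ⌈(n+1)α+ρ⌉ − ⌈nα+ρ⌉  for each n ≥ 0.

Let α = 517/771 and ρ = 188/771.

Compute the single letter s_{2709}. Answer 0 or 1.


1

(n+1)α + ρ = (2710·517 + 188) / 771 = 1401258/771
nα + ρ     = (2709·517 + 188) / 771 = 1400741/771
⌈1401258/771⌉ = 1818,  ⌈1400741/771⌉ = 1817
s_{2709} = 1818 − 1817 = 1


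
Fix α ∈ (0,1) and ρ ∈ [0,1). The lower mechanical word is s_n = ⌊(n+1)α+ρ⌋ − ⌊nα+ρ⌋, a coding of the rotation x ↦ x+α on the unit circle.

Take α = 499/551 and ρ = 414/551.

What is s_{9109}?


(n+1)α + ρ = (9110·499 + 414) / 551 = 4546304/551
nα + ρ     = (9109·499 + 414) / 551 = 4545805/551
⌊4546304/551⌋ = 8251,  ⌊4545805/551⌋ = 8250
s_{9109} = 8251 − 8250 = 1

1


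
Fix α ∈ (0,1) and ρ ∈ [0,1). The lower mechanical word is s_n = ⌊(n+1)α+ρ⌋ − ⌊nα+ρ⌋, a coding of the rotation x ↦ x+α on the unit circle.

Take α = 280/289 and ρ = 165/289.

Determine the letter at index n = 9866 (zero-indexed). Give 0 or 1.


1

(n+1)α + ρ = (9867·280 + 165) / 289 = 2762925/289
nα + ρ     = (9866·280 + 165) / 289 = 2762645/289
⌊2762925/289⌋ = 9560,  ⌊2762645/289⌋ = 9559
s_{9866} = 9560 − 9559 = 1


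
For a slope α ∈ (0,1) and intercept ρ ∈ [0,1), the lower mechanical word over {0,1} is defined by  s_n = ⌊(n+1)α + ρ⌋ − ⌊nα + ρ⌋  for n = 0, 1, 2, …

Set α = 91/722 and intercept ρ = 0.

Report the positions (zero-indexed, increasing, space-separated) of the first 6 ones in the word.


n=0: ⌊91/722⌋−⌊0/722⌋ = 0−0 = 0
n=1: ⌊182/722⌋−⌊91/722⌋ = 0−0 = 0
n=2: ⌊273/722⌋−⌊182/722⌋ = 0−0 = 0
n=3: ⌊364/722⌋−⌊273/722⌋ = 0−0 = 0
n=4: ⌊455/722⌋−⌊364/722⌋ = 0−0 = 0
n=5: ⌊546/722⌋−⌊455/722⌋ = 0−0 = 0
n=6: ⌊637/722⌋−⌊546/722⌋ = 0−0 = 0
n=7: ⌊728/722⌋−⌊637/722⌋ = 1−0 = 1  ← one
n=8: ⌊819/722⌋−⌊728/722⌋ = 1−1 = 0
n=9: ⌊910/722⌋−⌊819/722⌋ = 1−1 = 0
n=10: ⌊1001/722⌋−⌊910/722⌋ = 1−1 = 0
n=11: ⌊1092/722⌋−⌊1001/722⌋ = 1−1 = 0
n=12: ⌊1183/722⌋−⌊1092/722⌋ = 1−1 = 0
n=13: ⌊1274/722⌋−⌊1183/722⌋ = 1−1 = 0
n=14: ⌊1365/722⌋−⌊1274/722⌋ = 1−1 = 0
n=15: ⌊1456/722⌋−⌊1365/722⌋ = 2−1 = 1  ← one
n=16: ⌊1547/722⌋−⌊1456/722⌋ = 2−2 = 0
n=17: ⌊1638/722⌋−⌊1547/722⌋ = 2−2 = 0
n=18: ⌊1729/722⌋−⌊1638/722⌋ = 2−2 = 0
n=19: ⌊1820/722⌋−⌊1729/722⌋ = 2−2 = 0
n=20: ⌊1911/722⌋−⌊1820/722⌋ = 2−2 = 0
n=21: ⌊2002/722⌋−⌊1911/722⌋ = 2−2 = 0
n=22: ⌊2093/722⌋−⌊2002/722⌋ = 2−2 = 0
n=23: ⌊2184/722⌋−⌊2093/722⌋ = 3−2 = 1  ← one
n=24: ⌊2275/722⌋−⌊2184/722⌋ = 3−3 = 0
n=25: ⌊2366/722⌋−⌊2275/722⌋ = 3−3 = 0
n=26: ⌊2457/722⌋−⌊2366/722⌋ = 3−3 = 0
n=27: ⌊2548/722⌋−⌊2457/722⌋ = 3−3 = 0
n=28: ⌊2639/722⌋−⌊2548/722⌋ = 3−3 = 0
n=29: ⌊2730/722⌋−⌊2639/722⌋ = 3−3 = 0
n=30: ⌊2821/722⌋−⌊2730/722⌋ = 3−3 = 0
n=31: ⌊2912/722⌋−⌊2821/722⌋ = 4−3 = 1  ← one
n=32: ⌊3003/722⌋−⌊2912/722⌋ = 4−4 = 0
n=33: ⌊3094/722⌋−⌊3003/722⌋ = 4−4 = 0
n=34: ⌊3185/722⌋−⌊3094/722⌋ = 4−4 = 0
n=35: ⌊3276/722⌋−⌊3185/722⌋ = 4−4 = 0
n=36: ⌊3367/722⌋−⌊3276/722⌋ = 4−4 = 0
n=37: ⌊3458/722⌋−⌊3367/722⌋ = 4−4 = 0
n=38: ⌊3549/722⌋−⌊3458/722⌋ = 4−4 = 0
n=39: ⌊3640/722⌋−⌊3549/722⌋ = 5−4 = 1  ← one
n=40: ⌊3731/722⌋−⌊3640/722⌋ = 5−5 = 0
n=41: ⌊3822/722⌋−⌊3731/722⌋ = 5−5 = 0
n=42: ⌊3913/722⌋−⌊3822/722⌋ = 5−5 = 0
n=43: ⌊4004/722⌋−⌊3913/722⌋ = 5−5 = 0
n=44: ⌊4095/722⌋−⌊4004/722⌋ = 5−5 = 0
n=45: ⌊4186/722⌋−⌊4095/722⌋ = 5−5 = 0
n=46: ⌊4277/722⌋−⌊4186/722⌋ = 5−5 = 0
n=47: ⌊4368/722⌋−⌊4277/722⌋ = 6−5 = 1  ← one
positions of the first 6 ones: 7 15 23 31 39 47

7 15 23 31 39 47


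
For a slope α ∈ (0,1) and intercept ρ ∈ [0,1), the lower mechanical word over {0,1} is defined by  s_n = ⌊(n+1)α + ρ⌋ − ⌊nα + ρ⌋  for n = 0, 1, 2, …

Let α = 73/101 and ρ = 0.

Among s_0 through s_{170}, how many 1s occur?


#1s = Σ_{n=0}^{170} s_n = Σ_{n=0}^{170} (⌊(n+1)α+ρ⌋ − ⌊nα+ρ⌋)
the sum telescopes: every ⌊nα+ρ⌋ with 0 < n < 171 appears once with + and once with −, leaving ⌊171α+ρ⌋ − ⌊0·α+ρ⌋
171α + ρ = (171·73) / 101 = 12483/101
ρ = 0/101
⌊12483/101⌋ = 123,  ⌊0/101⌋ = 0
#1s = 123 − 0 = 123

123


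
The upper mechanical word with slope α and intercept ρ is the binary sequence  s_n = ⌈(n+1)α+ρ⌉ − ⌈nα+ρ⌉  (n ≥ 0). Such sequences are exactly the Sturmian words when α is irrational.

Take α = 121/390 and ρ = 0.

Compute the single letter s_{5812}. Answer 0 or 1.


(n+1)α + ρ = (5813·121) / 390 = 703373/390
nα + ρ     = (5812·121) / 390 = 703252/390
⌈703373/390⌉ = 1804,  ⌈703252/390⌉ = 1804
s_{5812} = 1804 − 1804 = 0

0


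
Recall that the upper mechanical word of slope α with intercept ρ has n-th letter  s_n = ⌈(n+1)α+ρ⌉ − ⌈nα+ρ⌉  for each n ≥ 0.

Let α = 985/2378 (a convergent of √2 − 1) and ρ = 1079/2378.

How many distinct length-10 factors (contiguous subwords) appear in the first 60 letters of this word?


11

t_n = ⌈(n·985+1079)/2378⌉ for n = 0 … 60:
  n=0…9: ⌈1079/2378⌉=1 ⌈2064/2378⌉=1 ⌈3049/2378⌉=2 ⌈4034/2378⌉=2 ⌈5019/2378⌉=3 ⌈6004/2378⌉=3 ⌈6989/2378⌉=3 ⌈7974/2378⌉=4 ⌈8959/2378⌉=4 ⌈9944/2378⌉=5
  n=10…19: ⌈10929/2378⌉=5 ⌈11914/2378⌉=6 ⌈12899/2378⌉=6 ⌈13884/2378⌉=6 ⌈14869/2378⌉=7 ⌈15854/2378⌉=7 ⌈16839/2378⌉=8 ⌈17824/2378⌉=8 ⌈18809/2378⌉=8 ⌈19794/2378⌉=9
  n=20…29: ⌈20779/2378⌉=9 ⌈21764/2378⌉=10 ⌈22749/2378⌉=10 ⌈23734/2378⌉=10 ⌈24719/2378⌉=11 ⌈25704/2378⌉=11 ⌈26689/2378⌉=12 ⌈27674/2378⌉=12 ⌈28659/2378⌉=13 ⌈29644/2378⌉=13
  n=30…39: ⌈30629/2378⌉=13 ⌈31614/2378⌉=14 ⌈32599/2378⌉=14 ⌈33584/2378⌉=15 ⌈34569/2378⌉=15 ⌈35554/2378⌉=15 ⌈36539/2378⌉=16 ⌈37524/2378⌉=16 ⌈38509/2378⌉=17 ⌈39494/2378⌉=17
  n=40…49: ⌈40479/2378⌉=18 ⌈41464/2378⌉=18 ⌈42449/2378⌉=18 ⌈43434/2378⌉=19 ⌈44419/2378⌉=19 ⌈45404/2378⌉=20 ⌈46389/2378⌉=20 ⌈47374/2378⌉=20 ⌈48359/2378⌉=21 ⌈49344/2378⌉=21
  n=50…59: ⌈50329/2378⌉=22 ⌈51314/2378⌉=22 ⌈52299/2378⌉=22 ⌈53284/2378⌉=23 ⌈54269/2378⌉=23 ⌈55254/2378⌉=24 ⌈56239/2378⌉=24 ⌈57224/2378⌉=25 ⌈58209/2378⌉=25 ⌈59194/2378⌉=25
  n=60: ⌈60179/2378⌉=26
s_n = t_(n+1) − t_n for n = 0 … 59 gives
prefix = 010100101010010100101001010100101001010100101001010010101001
slide a length-10 window over [0..9] … [50..59] (51 windows); first occurrence of each distinct factor:
  [  0..  9] 0101001010
  [  1.. 10] 1010010101
  [  2.. 11] 0100101010
  [  3.. 12] 1001010100
  [  4.. 13] 0010101001
  [  5.. 14] 0101010010
  [  6.. 15] 1010100101
  [  8.. 17] 1010010100
  [  9.. 18] 0100101001
  [ 10.. 19] 1001010010
  [ 11.. 20] 0010100101
  (the other 40 windows repeat one of these)
distinct factors: {0010100101, 0010101001, 0100101001, 0100101010, 0101001010, 0101010010, 1001010010, 1001010100, 1010010100, 1010010101, 1010100101}
count = 11  (Sturmian bound for length 10 is 11)


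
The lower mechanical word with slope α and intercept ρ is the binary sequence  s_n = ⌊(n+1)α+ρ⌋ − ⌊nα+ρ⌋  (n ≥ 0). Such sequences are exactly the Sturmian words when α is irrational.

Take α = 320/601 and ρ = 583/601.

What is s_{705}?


(n+1)α + ρ = (706·320 + 583) / 601 = 226503/601
nα + ρ     = (705·320 + 583) / 601 = 226183/601
⌊226503/601⌋ = 376,  ⌊226183/601⌋ = 376
s_{705} = 376 − 376 = 0

0


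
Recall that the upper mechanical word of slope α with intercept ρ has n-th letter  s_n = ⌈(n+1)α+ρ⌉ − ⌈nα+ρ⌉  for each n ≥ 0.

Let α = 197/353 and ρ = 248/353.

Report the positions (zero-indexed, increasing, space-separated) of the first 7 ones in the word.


0 2 4 5 7 9 11

n=0: ⌈445/353⌉−⌈248/353⌉ = 2−1 = 1  ← one
n=1: ⌈642/353⌉−⌈445/353⌉ = 2−2 = 0
n=2: ⌈839/353⌉−⌈642/353⌉ = 3−2 = 1  ← one
n=3: ⌈1036/353⌉−⌈839/353⌉ = 3−3 = 0
n=4: ⌈1233/353⌉−⌈1036/353⌉ = 4−3 = 1  ← one
n=5: ⌈1430/353⌉−⌈1233/353⌉ = 5−4 = 1  ← one
n=6: ⌈1627/353⌉−⌈1430/353⌉ = 5−5 = 0
n=7: ⌈1824/353⌉−⌈1627/353⌉ = 6−5 = 1  ← one
n=8: ⌈2021/353⌉−⌈1824/353⌉ = 6−6 = 0
n=9: ⌈2218/353⌉−⌈2021/353⌉ = 7−6 = 1  ← one
n=10: ⌈2415/353⌉−⌈2218/353⌉ = 7−7 = 0
n=11: ⌈2612/353⌉−⌈2415/353⌉ = 8−7 = 1  ← one
positions of the first 7 ones: 0 2 4 5 7 9 11


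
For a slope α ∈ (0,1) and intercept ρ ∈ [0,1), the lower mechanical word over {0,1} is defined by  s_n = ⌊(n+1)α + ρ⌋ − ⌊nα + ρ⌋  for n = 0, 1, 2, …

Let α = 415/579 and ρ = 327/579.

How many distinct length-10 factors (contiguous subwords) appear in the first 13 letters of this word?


t_n = ⌊(n·415+327)/579⌋ for n = 0 … 13:
  n=0…9: ⌊327/579⌋=0 ⌊742/579⌋=1 ⌊1157/579⌋=1 ⌊1572/579⌋=2 ⌊1987/579⌋=3 ⌊2402/579⌋=4 ⌊2817/579⌋=4 ⌊3232/579⌋=5 ⌊3647/579⌋=6 ⌊4062/579⌋=7
  n=10…13: ⌊4477/579⌋=7 ⌊4892/579⌋=8 ⌊5307/579⌋=9 ⌊5722/579⌋=9
s_n = t_(n+1) − t_n for n = 0 … 12 gives
prefix = 1011101110110
slide a length-10 window over [0..9] … [3..12] (4 windows); first occurrence of each distinct factor:
  [  0..  9] 1011101110
  [  1.. 10] 0111011101
  [  2.. 11] 1110111011
  [  3.. 12] 1101110110
distinct factors: {0111011101, 1011101110, 1101110110, 1110111011}
count = 4  (Sturmian bound for length 10 is 11)

4


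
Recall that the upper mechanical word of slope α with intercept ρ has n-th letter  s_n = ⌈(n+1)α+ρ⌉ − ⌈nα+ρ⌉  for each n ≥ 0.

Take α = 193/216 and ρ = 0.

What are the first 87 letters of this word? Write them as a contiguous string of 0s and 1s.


n=0: ⌈(1·193)/216⌉ − ⌈(0·193)/216⌉ = ⌈193/216⌉ − ⌈0/216⌉ = 1 − 0 = 1
n=1: ⌈(2·193)/216⌉ − ⌈(1·193)/216⌉ = ⌈386/216⌉ − ⌈193/216⌉ = 2 − 1 = 1
n=2: ⌈(3·193)/216⌉ − ⌈(2·193)/216⌉ = ⌈579/216⌉ − ⌈386/216⌉ = 3 − 2 = 1
n=3: ⌈(4·193)/216⌉ − ⌈(3·193)/216⌉ = ⌈772/216⌉ − ⌈579/216⌉ = 4 − 3 = 1
n=4: ⌈(5·193)/216⌉ − ⌈(4·193)/216⌉ = ⌈965/216⌉ − ⌈772/216⌉ = 5 − 4 = 1
n=5: ⌈(6·193)/216⌉ − ⌈(5·193)/216⌉ = ⌈1158/216⌉ − ⌈965/216⌉ = 6 − 5 = 1
n=6: ⌈(7·193)/216⌉ − ⌈(6·193)/216⌉ = ⌈1351/216⌉ − ⌈1158/216⌉ = 7 − 6 = 1
n=7: ⌈(8·193)/216⌉ − ⌈(7·193)/216⌉ = ⌈1544/216⌉ − ⌈1351/216⌉ = 8 − 7 = 1
n=8: ⌈(9·193)/216⌉ − ⌈(8·193)/216⌉ = ⌈1737/216⌉ − ⌈1544/216⌉ = 9 − 8 = 1
n=9: ⌈(10·193)/216⌉ − ⌈(9·193)/216⌉ = ⌈1930/216⌉ − ⌈1737/216⌉ = 9 − 9 = 0
n=10: ⌈(11·193)/216⌉ − ⌈(10·193)/216⌉ = ⌈2123/216⌉ − ⌈1930/216⌉ = 10 − 9 = 1
n=11: ⌈(12·193)/216⌉ − ⌈(11·193)/216⌉ = ⌈2316/216⌉ − ⌈2123/216⌉ = 11 − 10 = 1
n=12: ⌈(13·193)/216⌉ − ⌈(12·193)/216⌉ = ⌈2509/216⌉ − ⌈2316/216⌉ = 12 − 11 = 1
n=13: ⌈(14·193)/216⌉ − ⌈(13·193)/216⌉ = ⌈2702/216⌉ − ⌈2509/216⌉ = 13 − 12 = 1
n=14: ⌈(15·193)/216⌉ − ⌈(14·193)/216⌉ = ⌈2895/216⌉ − ⌈2702/216⌉ = 14 − 13 = 1
n=15: ⌈(16·193)/216⌉ − ⌈(15·193)/216⌉ = ⌈3088/216⌉ − ⌈2895/216⌉ = 15 − 14 = 1
n=16: ⌈(17·193)/216⌉ − ⌈(16·193)/216⌉ = ⌈3281/216⌉ − ⌈3088/216⌉ = 16 − 15 = 1
n=17: ⌈(18·193)/216⌉ − ⌈(17·193)/216⌉ = ⌈3474/216⌉ − ⌈3281/216⌉ = 17 − 16 = 1
n=18: ⌈(19·193)/216⌉ − ⌈(18·193)/216⌉ = ⌈3667/216⌉ − ⌈3474/216⌉ = 17 − 17 = 0
n=19: ⌈(20·193)/216⌉ − ⌈(19·193)/216⌉ = ⌈3860/216⌉ − ⌈3667/216⌉ = 18 − 17 = 1
n=20: ⌈(21·193)/216⌉ − ⌈(20·193)/216⌉ = ⌈4053/216⌉ − ⌈3860/216⌉ = 19 − 18 = 1
n=21: ⌈(22·193)/216⌉ − ⌈(21·193)/216⌉ = ⌈4246/216⌉ − ⌈4053/216⌉ = 20 − 19 = 1
n=22: ⌈(23·193)/216⌉ − ⌈(22·193)/216⌉ = ⌈4439/216⌉ − ⌈4246/216⌉ = 21 − 20 = 1
n=23: ⌈(24·193)/216⌉ − ⌈(23·193)/216⌉ = ⌈4632/216⌉ − ⌈4439/216⌉ = 22 − 21 = 1
n=24: ⌈(25·193)/216⌉ − ⌈(24·193)/216⌉ = ⌈4825/216⌉ − ⌈4632/216⌉ = 23 − 22 = 1
n=25: ⌈(26·193)/216⌉ − ⌈(25·193)/216⌉ = ⌈5018/216⌉ − ⌈4825/216⌉ = 24 − 23 = 1
n=26: ⌈(27·193)/216⌉ − ⌈(26·193)/216⌉ = ⌈5211/216⌉ − ⌈5018/216⌉ = 25 − 24 = 1
n=27: ⌈(28·193)/216⌉ − ⌈(27·193)/216⌉ = ⌈5404/216⌉ − ⌈5211/216⌉ = 26 − 25 = 1
n=28: ⌈(29·193)/216⌉ − ⌈(28·193)/216⌉ = ⌈5597/216⌉ − ⌈5404/216⌉ = 26 − 26 = 0
n=29: ⌈(30·193)/216⌉ − ⌈(29·193)/216⌉ = ⌈5790/216⌉ − ⌈5597/216⌉ = 27 − 26 = 1
n=30: ⌈(31·193)/216⌉ − ⌈(30·193)/216⌉ = ⌈5983/216⌉ − ⌈5790/216⌉ = 28 − 27 = 1
n=31: ⌈(32·193)/216⌉ − ⌈(31·193)/216⌉ = ⌈6176/216⌉ − ⌈5983/216⌉ = 29 − 28 = 1
n=32: ⌈(33·193)/216⌉ − ⌈(32·193)/216⌉ = ⌈6369/216⌉ − ⌈6176/216⌉ = 30 − 29 = 1
n=33: ⌈(34·193)/216⌉ − ⌈(33·193)/216⌉ = ⌈6562/216⌉ − ⌈6369/216⌉ = 31 − 30 = 1
n=34: ⌈(35·193)/216⌉ − ⌈(34·193)/216⌉ = ⌈6755/216⌉ − ⌈6562/216⌉ = 32 − 31 = 1
n=35: ⌈(36·193)/216⌉ − ⌈(35·193)/216⌉ = ⌈6948/216⌉ − ⌈6755/216⌉ = 33 − 32 = 1
n=36: ⌈(37·193)/216⌉ − ⌈(36·193)/216⌉ = ⌈7141/216⌉ − ⌈6948/216⌉ = 34 − 33 = 1
n=37: ⌈(38·193)/216⌉ − ⌈(37·193)/216⌉ = ⌈7334/216⌉ − ⌈7141/216⌉ = 34 − 34 = 0
n=38: ⌈(39·193)/216⌉ − ⌈(38·193)/216⌉ = ⌈7527/216⌉ − ⌈7334/216⌉ = 35 − 34 = 1
n=39: ⌈(40·193)/216⌉ − ⌈(39·193)/216⌉ = ⌈7720/216⌉ − ⌈7527/216⌉ = 36 − 35 = 1
n=40: ⌈(41·193)/216⌉ − ⌈(40·193)/216⌉ = ⌈7913/216⌉ − ⌈7720/216⌉ = 37 − 36 = 1
n=41: ⌈(42·193)/216⌉ − ⌈(41·193)/216⌉ = ⌈8106/216⌉ − ⌈7913/216⌉ = 38 − 37 = 1
n=42: ⌈(43·193)/216⌉ − ⌈(42·193)/216⌉ = ⌈8299/216⌉ − ⌈8106/216⌉ = 39 − 38 = 1
n=43: ⌈(44·193)/216⌉ − ⌈(43·193)/216⌉ = ⌈8492/216⌉ − ⌈8299/216⌉ = 40 − 39 = 1
n=44: ⌈(45·193)/216⌉ − ⌈(44·193)/216⌉ = ⌈8685/216⌉ − ⌈8492/216⌉ = 41 − 40 = 1
n=45: ⌈(46·193)/216⌉ − ⌈(45·193)/216⌉ = ⌈8878/216⌉ − ⌈8685/216⌉ = 42 − 41 = 1
n=46: ⌈(47·193)/216⌉ − ⌈(46·193)/216⌉ = ⌈9071/216⌉ − ⌈8878/216⌉ = 42 − 42 = 0
n=47: ⌈(48·193)/216⌉ − ⌈(47·193)/216⌉ = ⌈9264/216⌉ − ⌈9071/216⌉ = 43 − 42 = 1
n=48: ⌈(49·193)/216⌉ − ⌈(48·193)/216⌉ = ⌈9457/216⌉ − ⌈9264/216⌉ = 44 − 43 = 1
n=49: ⌈(50·193)/216⌉ − ⌈(49·193)/216⌉ = ⌈9650/216⌉ − ⌈9457/216⌉ = 45 − 44 = 1
n=50: ⌈(51·193)/216⌉ − ⌈(50·193)/216⌉ = ⌈9843/216⌉ − ⌈9650/216⌉ = 46 − 45 = 1
n=51: ⌈(52·193)/216⌉ − ⌈(51·193)/216⌉ = ⌈10036/216⌉ − ⌈9843/216⌉ = 47 − 46 = 1
n=52: ⌈(53·193)/216⌉ − ⌈(52·193)/216⌉ = ⌈10229/216⌉ − ⌈10036/216⌉ = 48 − 47 = 1
n=53: ⌈(54·193)/216⌉ − ⌈(53·193)/216⌉ = ⌈10422/216⌉ − ⌈10229/216⌉ = 49 − 48 = 1
n=54: ⌈(55·193)/216⌉ − ⌈(54·193)/216⌉ = ⌈10615/216⌉ − ⌈10422/216⌉ = 50 − 49 = 1
n=55: ⌈(56·193)/216⌉ − ⌈(55·193)/216⌉ = ⌈10808/216⌉ − ⌈10615/216⌉ = 51 − 50 = 1
n=56: ⌈(57·193)/216⌉ − ⌈(56·193)/216⌉ = ⌈11001/216⌉ − ⌈10808/216⌉ = 51 − 51 = 0
n=57: ⌈(58·193)/216⌉ − ⌈(57·193)/216⌉ = ⌈11194/216⌉ − ⌈11001/216⌉ = 52 − 51 = 1
n=58: ⌈(59·193)/216⌉ − ⌈(58·193)/216⌉ = ⌈11387/216⌉ − ⌈11194/216⌉ = 53 − 52 = 1
n=59: ⌈(60·193)/216⌉ − ⌈(59·193)/216⌉ = ⌈11580/216⌉ − ⌈11387/216⌉ = 54 − 53 = 1
n=60: ⌈(61·193)/216⌉ − ⌈(60·193)/216⌉ = ⌈11773/216⌉ − ⌈11580/216⌉ = 55 − 54 = 1
n=61: ⌈(62·193)/216⌉ − ⌈(61·193)/216⌉ = ⌈11966/216⌉ − ⌈11773/216⌉ = 56 − 55 = 1
n=62: ⌈(63·193)/216⌉ − ⌈(62·193)/216⌉ = ⌈12159/216⌉ − ⌈11966/216⌉ = 57 − 56 = 1
n=63: ⌈(64·193)/216⌉ − ⌈(63·193)/216⌉ = ⌈12352/216⌉ − ⌈12159/216⌉ = 58 − 57 = 1
n=64: ⌈(65·193)/216⌉ − ⌈(64·193)/216⌉ = ⌈12545/216⌉ − ⌈12352/216⌉ = 59 − 58 = 1
n=65: ⌈(66·193)/216⌉ − ⌈(65·193)/216⌉ = ⌈12738/216⌉ − ⌈12545/216⌉ = 59 − 59 = 0
n=66: ⌈(67·193)/216⌉ − ⌈(66·193)/216⌉ = ⌈12931/216⌉ − ⌈12738/216⌉ = 60 − 59 = 1
n=67: ⌈(68·193)/216⌉ − ⌈(67·193)/216⌉ = ⌈13124/216⌉ − ⌈12931/216⌉ = 61 − 60 = 1
n=68: ⌈(69·193)/216⌉ − ⌈(68·193)/216⌉ = ⌈13317/216⌉ − ⌈13124/216⌉ = 62 − 61 = 1
n=69: ⌈(70·193)/216⌉ − ⌈(69·193)/216⌉ = ⌈13510/216⌉ − ⌈13317/216⌉ = 63 − 62 = 1
n=70: ⌈(71·193)/216⌉ − ⌈(70·193)/216⌉ = ⌈13703/216⌉ − ⌈13510/216⌉ = 64 − 63 = 1
n=71: ⌈(72·193)/216⌉ − ⌈(71·193)/216⌉ = ⌈13896/216⌉ − ⌈13703/216⌉ = 65 − 64 = 1
n=72: ⌈(73·193)/216⌉ − ⌈(72·193)/216⌉ = ⌈14089/216⌉ − ⌈13896/216⌉ = 66 − 65 = 1
n=73: ⌈(74·193)/216⌉ − ⌈(73·193)/216⌉ = ⌈14282/216⌉ − ⌈14089/216⌉ = 67 − 66 = 1
n=74: ⌈(75·193)/216⌉ − ⌈(74·193)/216⌉ = ⌈14475/216⌉ − ⌈14282/216⌉ = 68 − 67 = 1
n=75: ⌈(76·193)/216⌉ − ⌈(75·193)/216⌉ = ⌈14668/216⌉ − ⌈14475/216⌉ = 68 − 68 = 0
n=76: ⌈(77·193)/216⌉ − ⌈(76·193)/216⌉ = ⌈14861/216⌉ − ⌈14668/216⌉ = 69 − 68 = 1
n=77: ⌈(78·193)/216⌉ − ⌈(77·193)/216⌉ = ⌈15054/216⌉ − ⌈14861/216⌉ = 70 − 69 = 1
n=78: ⌈(79·193)/216⌉ − ⌈(78·193)/216⌉ = ⌈15247/216⌉ − ⌈15054/216⌉ = 71 − 70 = 1
n=79: ⌈(80·193)/216⌉ − ⌈(79·193)/216⌉ = ⌈15440/216⌉ − ⌈15247/216⌉ = 72 − 71 = 1
n=80: ⌈(81·193)/216⌉ − ⌈(80·193)/216⌉ = ⌈15633/216⌉ − ⌈15440/216⌉ = 73 − 72 = 1
n=81: ⌈(82·193)/216⌉ − ⌈(81·193)/216⌉ = ⌈15826/216⌉ − ⌈15633/216⌉ = 74 − 73 = 1
n=82: ⌈(83·193)/216⌉ − ⌈(82·193)/216⌉ = ⌈16019/216⌉ − ⌈15826/216⌉ = 75 − 74 = 1
n=83: ⌈(84·193)/216⌉ − ⌈(83·193)/216⌉ = ⌈16212/216⌉ − ⌈16019/216⌉ = 76 − 75 = 1
n=84: ⌈(85·193)/216⌉ − ⌈(84·193)/216⌉ = ⌈16405/216⌉ − ⌈16212/216⌉ = 76 − 76 = 0
n=85: ⌈(86·193)/216⌉ − ⌈(85·193)/216⌉ = ⌈16598/216⌉ − ⌈16405/216⌉ = 77 − 76 = 1
n=86: ⌈(87·193)/216⌉ − ⌈(86·193)/216⌉ = ⌈16791/216⌉ − ⌈16598/216⌉ = 78 − 77 = 1

111111111011111111011111111101111111101111111101111111110111111110111111111011111111011
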